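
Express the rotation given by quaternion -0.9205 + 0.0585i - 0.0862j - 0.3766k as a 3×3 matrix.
[[0.7015, -0.7034, 0.1146], [0.6832, 0.7095, 0.1726], [-0.2028, -0.0428, 0.9783]]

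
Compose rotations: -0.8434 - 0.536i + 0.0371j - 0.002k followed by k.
0.002 - 0.0371i - 0.536j - 0.8434k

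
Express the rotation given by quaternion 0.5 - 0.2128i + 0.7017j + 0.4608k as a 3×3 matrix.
[[-0.4094, -0.7594, 0.5056], [0.1622, 0.4848, 0.8595], [-0.8978, 0.4339, -0.0753]]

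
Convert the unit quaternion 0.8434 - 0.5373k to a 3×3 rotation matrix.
[[0.4226, 0.9063, 0], [-0.9063, 0.4226, 0], [0, 0, 1]]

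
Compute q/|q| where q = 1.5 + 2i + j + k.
0.5222 + 0.6963i + 0.3482j + 0.3482k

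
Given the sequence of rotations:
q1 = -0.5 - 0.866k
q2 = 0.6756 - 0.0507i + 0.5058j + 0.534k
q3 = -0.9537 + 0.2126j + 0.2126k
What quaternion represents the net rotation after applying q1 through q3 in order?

q2 · q1 = 0.1246 - 0.4127i - 0.2968j - 0.8521k
q3 · q2 · q1 = 0.1254 + 0.2755i + 0.2218j + 0.9269k
0.1254 + 0.2755i + 0.2218j + 0.9269k


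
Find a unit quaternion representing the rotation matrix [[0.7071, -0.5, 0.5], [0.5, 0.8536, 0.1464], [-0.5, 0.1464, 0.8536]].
0.9239 + 0.2706j + 0.2706k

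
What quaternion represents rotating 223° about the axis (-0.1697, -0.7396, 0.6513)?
-0.3665 - 0.1579i - 0.6881j + 0.606k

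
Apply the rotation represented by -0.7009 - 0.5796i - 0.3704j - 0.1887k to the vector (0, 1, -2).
(-1.311, 1.602, 0.845)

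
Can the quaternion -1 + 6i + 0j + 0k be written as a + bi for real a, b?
Yes. The quaternion -1 + 6i has j- and k-coefficients y = z = 0, so it lies in the complex subalgebra spanned by 1 and i.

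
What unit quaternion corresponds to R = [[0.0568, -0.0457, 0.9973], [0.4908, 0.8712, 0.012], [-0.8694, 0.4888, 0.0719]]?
0.7071 + 0.1686i + 0.66j + 0.1897k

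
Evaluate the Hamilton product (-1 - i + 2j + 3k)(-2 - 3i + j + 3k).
-12 + 8i - 11j - 4k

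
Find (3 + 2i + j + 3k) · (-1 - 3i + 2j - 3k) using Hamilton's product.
10 - 20i + 2j - 5k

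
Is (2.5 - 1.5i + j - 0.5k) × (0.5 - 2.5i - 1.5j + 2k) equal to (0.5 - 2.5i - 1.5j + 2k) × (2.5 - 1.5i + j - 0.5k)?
No: pq = -5.75i + j + 9.5k ≠ -8.25i - 7.5j = qp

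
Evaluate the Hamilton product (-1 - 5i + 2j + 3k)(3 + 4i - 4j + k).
22 - 5i + 27j + 20k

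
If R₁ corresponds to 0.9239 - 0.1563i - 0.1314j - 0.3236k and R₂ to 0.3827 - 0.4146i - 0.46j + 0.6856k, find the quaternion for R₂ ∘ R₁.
0.4502 - 0.2039i - 0.7166j + 0.4922k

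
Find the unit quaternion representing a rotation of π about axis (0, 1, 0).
j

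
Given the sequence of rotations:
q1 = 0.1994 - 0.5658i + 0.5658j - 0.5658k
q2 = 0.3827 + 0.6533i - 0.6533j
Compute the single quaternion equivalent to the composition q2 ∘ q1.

q2 · q1 = 0.8156 + 0.2834i + 0.4559j - 0.2165k
0.8156 + 0.2834i + 0.4559j - 0.2165k


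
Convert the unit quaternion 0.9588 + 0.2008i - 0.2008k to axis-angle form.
axis = (√2/2, 0, -√2/2), θ = 33°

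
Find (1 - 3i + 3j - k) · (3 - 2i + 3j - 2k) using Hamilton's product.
-14 - 14i + 8j - 8k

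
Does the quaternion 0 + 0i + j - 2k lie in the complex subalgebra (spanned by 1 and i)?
No. The quaternion j - 2k has j-coefficient y = 1 and k-coefficient z = -2, not both zero, so it does not lie in the complex subalgebra spanned by 1 and i.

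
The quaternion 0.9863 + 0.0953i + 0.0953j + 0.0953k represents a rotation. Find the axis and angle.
axis = (√3/3, √3/3, √3/3), θ = 19°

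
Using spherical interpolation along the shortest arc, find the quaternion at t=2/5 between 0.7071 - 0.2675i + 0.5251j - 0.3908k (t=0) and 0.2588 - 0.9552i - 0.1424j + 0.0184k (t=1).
0.6297 - 0.664i + 0.3015j - 0.2678k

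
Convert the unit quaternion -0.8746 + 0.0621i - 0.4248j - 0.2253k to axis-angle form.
axis = (0.1281, -0.8762, -0.4647), θ = 302°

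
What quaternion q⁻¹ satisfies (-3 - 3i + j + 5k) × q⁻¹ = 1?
-0.0682 + 0.0682i - 0.0227j - 0.1136k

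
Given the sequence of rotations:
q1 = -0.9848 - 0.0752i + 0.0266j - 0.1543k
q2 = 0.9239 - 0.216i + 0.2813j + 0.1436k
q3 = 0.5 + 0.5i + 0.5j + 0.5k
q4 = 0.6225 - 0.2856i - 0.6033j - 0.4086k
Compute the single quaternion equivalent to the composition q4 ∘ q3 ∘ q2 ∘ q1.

q2 · q1 = -0.9114 + 0.096i - 0.2966j - 0.2686k
q3 · q2 · q1 = -0.2211 - 0.3937i - 0.4217j - 0.7863k
q4 · q3 · q2 · q1 = -0.8258 + 0.1201i - 0.1928j - 0.5162k
-0.8258 + 0.1201i - 0.1928j - 0.5162k


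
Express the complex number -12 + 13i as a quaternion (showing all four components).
-12 + 13i + 0j + 0k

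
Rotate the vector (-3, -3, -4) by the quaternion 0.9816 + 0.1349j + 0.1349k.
(-3.046, -3.831, -3.169)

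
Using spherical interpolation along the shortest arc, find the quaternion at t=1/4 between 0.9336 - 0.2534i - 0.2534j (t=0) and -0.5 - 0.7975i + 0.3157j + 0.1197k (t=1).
0.9475 + 0.0411i - 0.3147j - 0.0383k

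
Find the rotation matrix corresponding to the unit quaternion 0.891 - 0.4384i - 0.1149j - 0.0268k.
[[0.9722, 0.1485, -0.1813], [0.053, 0.6142, 0.7874], [0.2283, -0.7751, 0.5892]]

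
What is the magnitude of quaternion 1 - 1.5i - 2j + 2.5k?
3.674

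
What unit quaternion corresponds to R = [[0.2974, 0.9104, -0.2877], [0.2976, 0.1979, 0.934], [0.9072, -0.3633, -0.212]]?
0.5664 - 0.5726i - 0.5274j - 0.2705k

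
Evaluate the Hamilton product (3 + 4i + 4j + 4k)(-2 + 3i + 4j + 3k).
-46 - 3i + 4j + 5k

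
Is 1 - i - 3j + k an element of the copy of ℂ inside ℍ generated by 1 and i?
No. The quaternion 1 - i - 3j + k has j-coefficient y = -3 and k-coefficient z = 1, not both zero, so it does not lie in the complex subalgebra spanned by 1 and i.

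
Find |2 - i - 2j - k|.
√10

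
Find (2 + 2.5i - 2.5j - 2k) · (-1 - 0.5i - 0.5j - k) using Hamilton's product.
-4 - 2i + 5j - 2.5k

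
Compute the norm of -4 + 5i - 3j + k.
√51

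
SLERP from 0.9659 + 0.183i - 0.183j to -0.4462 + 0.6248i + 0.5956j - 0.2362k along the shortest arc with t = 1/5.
0.95 + 0.0042i - 0.3067j + 0.0585k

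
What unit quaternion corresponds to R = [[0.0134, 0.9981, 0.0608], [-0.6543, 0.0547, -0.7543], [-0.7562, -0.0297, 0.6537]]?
0.6561 + 0.2761i + 0.3113j - 0.6296k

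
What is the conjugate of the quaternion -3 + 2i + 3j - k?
-3 - 2i - 3j + k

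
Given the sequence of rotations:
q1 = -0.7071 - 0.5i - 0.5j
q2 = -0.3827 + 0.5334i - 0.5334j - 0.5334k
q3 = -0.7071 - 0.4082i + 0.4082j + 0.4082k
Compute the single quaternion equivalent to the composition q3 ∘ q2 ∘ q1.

q2 · q1 = 0.2706 - 0.4525i + 0.8352j - 0.1562k
q3 · q2 · q1 = -0.6532 - 0.1952i - 0.7286j + 0.0647k
-0.6532 - 0.1952i - 0.7286j + 0.0647k


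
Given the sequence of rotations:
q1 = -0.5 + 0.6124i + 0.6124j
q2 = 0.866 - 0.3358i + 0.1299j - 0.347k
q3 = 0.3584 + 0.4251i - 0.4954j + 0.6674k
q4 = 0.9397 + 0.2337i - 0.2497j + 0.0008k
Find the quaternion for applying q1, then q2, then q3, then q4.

q2 · q1 = -0.3069 + 0.9107i + 0.2529j - 0.1117k
q3 · q2 · q1 = -0.2973 + 0.0825i + 0.898j + 0.3138k
q4 · q3 · q2 · q1 = -0.0747 - 0.071i + 0.8448j + 0.5251k
-0.0747 - 0.071i + 0.8448j + 0.5251k


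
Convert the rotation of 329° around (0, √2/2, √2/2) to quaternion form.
-0.9636 + 0.189j + 0.189k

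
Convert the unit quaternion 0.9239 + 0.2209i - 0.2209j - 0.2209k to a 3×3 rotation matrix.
[[0.8048, 0.3106, -0.5058], [-0.5058, 0.8048, -0.3106], [0.3106, 0.5058, 0.8048]]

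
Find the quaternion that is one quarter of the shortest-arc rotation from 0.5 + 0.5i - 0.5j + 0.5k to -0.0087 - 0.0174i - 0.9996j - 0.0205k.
0.4076 + 0.4049i - 0.7118j + 0.404k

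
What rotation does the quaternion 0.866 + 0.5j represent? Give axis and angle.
axis = (0, 1, 0), θ = π/3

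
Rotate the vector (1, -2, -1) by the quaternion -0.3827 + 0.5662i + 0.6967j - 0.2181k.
(-0.53, 0.299, 2.373)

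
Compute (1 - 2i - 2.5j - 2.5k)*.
1 + 2i + 2.5j + 2.5k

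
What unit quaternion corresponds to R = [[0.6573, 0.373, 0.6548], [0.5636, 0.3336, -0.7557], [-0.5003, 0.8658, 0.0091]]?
0.7071 + 0.5733i + 0.4084j + 0.0674k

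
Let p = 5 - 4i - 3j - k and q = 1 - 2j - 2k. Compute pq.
-3 - 21j - 3k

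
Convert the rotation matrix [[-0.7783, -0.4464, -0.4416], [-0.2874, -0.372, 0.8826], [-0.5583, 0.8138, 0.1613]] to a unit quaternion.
0.0523 - 0.3288i + 0.5579j + 0.7602k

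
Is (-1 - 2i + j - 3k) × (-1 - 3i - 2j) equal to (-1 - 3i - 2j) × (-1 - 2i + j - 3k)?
No: pq = -3 - i + 10j + 10k ≠ -3 + 11i - 8j - 4k = qp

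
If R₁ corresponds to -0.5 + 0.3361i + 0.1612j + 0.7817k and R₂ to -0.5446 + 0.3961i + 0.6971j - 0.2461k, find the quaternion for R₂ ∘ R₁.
0.2192 + 0.2035i - 0.8287j - 0.4731k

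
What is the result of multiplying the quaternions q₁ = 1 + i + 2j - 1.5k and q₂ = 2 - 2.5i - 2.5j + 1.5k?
11.75 - 1.25i + 3.75j + k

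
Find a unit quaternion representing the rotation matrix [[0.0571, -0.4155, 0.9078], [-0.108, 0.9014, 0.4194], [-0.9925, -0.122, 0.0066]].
0.7009 - 0.1931i + 0.6778j + 0.1097k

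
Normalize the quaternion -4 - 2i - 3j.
-0.7428 - 0.3714i - 0.5571j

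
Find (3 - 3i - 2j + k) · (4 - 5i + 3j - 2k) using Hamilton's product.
5 - 26i - 10j - 21k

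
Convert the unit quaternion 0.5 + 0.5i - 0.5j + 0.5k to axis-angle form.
axis = (√3/3, -√3/3, √3/3), θ = 2π/3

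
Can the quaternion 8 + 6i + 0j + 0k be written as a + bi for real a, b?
Yes. The quaternion 8 + 6i has j- and k-coefficients y = z = 0, so it lies in the complex subalgebra spanned by 1 and i.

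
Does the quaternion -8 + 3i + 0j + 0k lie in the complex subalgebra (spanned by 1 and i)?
Yes. The quaternion -8 + 3i has j- and k-coefficients y = z = 0, so it lies in the complex subalgebra spanned by 1 and i.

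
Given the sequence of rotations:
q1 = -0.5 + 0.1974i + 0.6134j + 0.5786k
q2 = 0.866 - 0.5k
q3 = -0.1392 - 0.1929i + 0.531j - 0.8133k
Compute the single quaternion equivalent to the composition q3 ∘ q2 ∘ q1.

q2 · q1 = -0.1437 + 0.4776i + 0.4325j + 0.7511k
q3 · q2 · q1 = 0.4933 + 0.7118i - 0.3801j - 0.3247k
0.4933 + 0.7118i - 0.3801j - 0.3247k


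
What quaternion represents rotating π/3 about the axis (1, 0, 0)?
0.866 + 0.5i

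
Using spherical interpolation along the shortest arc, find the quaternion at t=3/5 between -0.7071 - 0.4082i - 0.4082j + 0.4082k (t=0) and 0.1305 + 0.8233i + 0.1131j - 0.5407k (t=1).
-0.3943 - 0.7093i - 0.2519j + 0.5273k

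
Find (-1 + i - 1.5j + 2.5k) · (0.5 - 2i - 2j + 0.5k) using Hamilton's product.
-2.75 + 6.75i - 4.25j - 4.25k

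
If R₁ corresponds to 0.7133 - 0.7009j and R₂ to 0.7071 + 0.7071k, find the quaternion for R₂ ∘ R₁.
0.5044 + 0.4956i - 0.4956j + 0.5044k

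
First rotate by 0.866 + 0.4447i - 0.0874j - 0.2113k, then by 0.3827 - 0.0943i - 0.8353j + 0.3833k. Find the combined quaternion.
0.3813 + 0.2985i - 0.6063j + 0.6308k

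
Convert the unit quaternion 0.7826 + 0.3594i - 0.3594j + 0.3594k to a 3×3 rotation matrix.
[[0.4833, -0.8209, -0.3042], [0.3042, 0.4833, -0.8209], [0.8209, 0.3042, 0.4833]]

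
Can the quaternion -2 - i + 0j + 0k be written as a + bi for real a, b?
Yes. The quaternion -2 - i has j- and k-coefficients y = z = 0, so it lies in the complex subalgebra spanned by 1 and i.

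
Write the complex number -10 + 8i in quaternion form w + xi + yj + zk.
-10 + 8i + 0j + 0k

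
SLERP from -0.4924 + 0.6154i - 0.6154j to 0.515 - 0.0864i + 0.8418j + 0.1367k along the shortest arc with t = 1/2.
-0.5273 + 0.3674i - 0.7628j - 0.0716k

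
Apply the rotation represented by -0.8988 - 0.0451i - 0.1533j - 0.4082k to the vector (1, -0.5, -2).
(0.355, 0.328, -2.24)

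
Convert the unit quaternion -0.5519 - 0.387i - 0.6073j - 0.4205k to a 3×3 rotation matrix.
[[-0.0913, 0.0059, 0.9958], [0.9342, 0.3468, 0.0836], [-0.3449, 0.9379, -0.0372]]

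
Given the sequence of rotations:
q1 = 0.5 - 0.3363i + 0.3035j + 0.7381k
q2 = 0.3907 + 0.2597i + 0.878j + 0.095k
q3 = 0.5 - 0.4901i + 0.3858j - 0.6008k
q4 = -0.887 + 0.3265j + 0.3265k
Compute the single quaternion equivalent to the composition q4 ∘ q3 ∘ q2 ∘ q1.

q2 · q1 = -0.0539 + 0.6177i + 0.3339j + 0.71k
q3 · q2 · q1 = 0.5735 + 0.8098i + 0.123j - 0.0146k
q4 · q3 · q2 · q1 = -0.5441 - 0.7632i + 0.3425j - 0.0642k
-0.5441 - 0.7632i + 0.3425j - 0.0642k


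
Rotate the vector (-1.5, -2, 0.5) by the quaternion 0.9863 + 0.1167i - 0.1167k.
(-1.933, -1.661, 0.067)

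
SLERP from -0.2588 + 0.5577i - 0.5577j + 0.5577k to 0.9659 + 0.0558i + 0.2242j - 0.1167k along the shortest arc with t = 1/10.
-0.3652 + 0.5183i - 0.5535j + 0.54k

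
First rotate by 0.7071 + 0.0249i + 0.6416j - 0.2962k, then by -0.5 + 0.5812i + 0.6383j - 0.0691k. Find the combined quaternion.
-0.798 + 0.2538i + 0.301j + 0.4562k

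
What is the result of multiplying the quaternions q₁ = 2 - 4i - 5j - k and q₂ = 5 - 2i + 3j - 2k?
15 - 11i - 25j - 31k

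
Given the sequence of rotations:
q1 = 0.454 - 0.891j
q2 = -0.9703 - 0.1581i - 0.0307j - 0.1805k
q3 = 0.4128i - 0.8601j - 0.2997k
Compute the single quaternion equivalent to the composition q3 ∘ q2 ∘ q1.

q2 · q1 = -0.4679 - 0.2326i + 0.8506j + 0.0589k
q3 · q2 · q1 = 0.8453 + 0.0111i + 0.4478j + 0.2913k
0.8453 + 0.0111i + 0.4478j + 0.2913k


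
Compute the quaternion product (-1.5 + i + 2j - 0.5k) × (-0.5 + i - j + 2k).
2.75 + 1.5i - 2j - 5.75k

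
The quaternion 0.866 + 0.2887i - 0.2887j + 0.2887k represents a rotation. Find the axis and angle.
axis = (√3/3, -√3/3, √3/3), θ = π/3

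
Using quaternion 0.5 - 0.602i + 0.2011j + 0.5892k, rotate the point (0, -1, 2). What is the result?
(-0.185, 2.097, 0.754)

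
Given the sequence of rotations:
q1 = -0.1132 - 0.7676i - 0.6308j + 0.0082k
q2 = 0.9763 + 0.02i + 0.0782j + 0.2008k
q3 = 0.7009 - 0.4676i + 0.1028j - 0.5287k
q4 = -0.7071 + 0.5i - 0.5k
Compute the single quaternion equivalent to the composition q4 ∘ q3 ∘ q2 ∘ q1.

q2 · q1 = -0.0475 - 0.6244i - 0.779j + 0.0327k
q3 · q2 · q1 = -0.2279 - 0.8239i - 0.2055j + 0.4765k
q4 · q3 · q2 · q1 = 0.8113 + 0.3659i + 0.319j - 0.3257k
0.8113 + 0.3659i + 0.319j - 0.3257k


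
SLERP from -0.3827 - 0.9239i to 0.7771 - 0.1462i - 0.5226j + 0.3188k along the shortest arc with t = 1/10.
-0.4806 - 0.8726i + 0.0743j - 0.0453k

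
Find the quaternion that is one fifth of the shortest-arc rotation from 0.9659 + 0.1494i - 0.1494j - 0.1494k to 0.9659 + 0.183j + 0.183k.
0.9856 + 0.1213i - 0.0832j - 0.0832k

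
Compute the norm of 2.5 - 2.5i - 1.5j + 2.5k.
√21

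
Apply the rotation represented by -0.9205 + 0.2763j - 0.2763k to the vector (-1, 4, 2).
(-3.747, 2.575, 0.575)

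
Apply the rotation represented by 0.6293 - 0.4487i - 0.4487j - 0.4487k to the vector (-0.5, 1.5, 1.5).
(1.111, 1.824, -0.435)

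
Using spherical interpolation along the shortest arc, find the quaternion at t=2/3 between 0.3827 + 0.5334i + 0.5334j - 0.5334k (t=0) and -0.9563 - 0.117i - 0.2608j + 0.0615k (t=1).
0.8383 + 0.2876i + 0.3917j - 0.2474k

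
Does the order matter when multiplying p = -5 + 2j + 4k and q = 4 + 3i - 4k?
Yes: pq = -4 - 23i + 20j + 30k ≠ -4 - 7i - 4j + 42k = qp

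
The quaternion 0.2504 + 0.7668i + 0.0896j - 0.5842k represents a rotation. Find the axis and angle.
axis = (0.792, 0.0925, -0.6034), θ = 151°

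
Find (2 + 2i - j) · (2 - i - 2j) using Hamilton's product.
4 + 2i - 6j - 5k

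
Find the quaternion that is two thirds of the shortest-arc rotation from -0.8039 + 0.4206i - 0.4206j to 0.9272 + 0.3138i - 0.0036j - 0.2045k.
-0.9742 - 0.0675i - 0.1566j + 0.1477k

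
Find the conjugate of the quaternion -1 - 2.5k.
-1 + 2.5k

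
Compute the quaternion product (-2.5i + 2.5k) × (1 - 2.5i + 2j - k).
-3.75 - 7.5i - 8.75j - 2.5k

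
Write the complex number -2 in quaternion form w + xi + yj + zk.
-2 + 0i + 0j + 0k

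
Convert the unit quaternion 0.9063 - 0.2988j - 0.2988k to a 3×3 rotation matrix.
[[0.6429, 0.5416, -0.5416], [-0.5416, 0.8214, 0.1786], [0.5416, 0.1786, 0.8214]]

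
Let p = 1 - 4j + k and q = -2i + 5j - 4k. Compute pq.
24 + 9i + 3j - 12k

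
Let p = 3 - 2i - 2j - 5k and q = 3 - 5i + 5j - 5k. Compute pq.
-16 + 14i + 24j - 50k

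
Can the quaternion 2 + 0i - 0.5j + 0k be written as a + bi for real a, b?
No. The quaternion 2 - 0.5j has j-coefficient y = -0.5 and k-coefficient z = 0, not both zero, so it does not lie in the complex subalgebra spanned by 1 and i.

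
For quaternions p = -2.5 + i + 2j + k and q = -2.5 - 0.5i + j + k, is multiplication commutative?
No: pq = 3.75 - 0.25i - 9j - 3k ≠ 3.75 - 2.25i - 6j - 7k = qp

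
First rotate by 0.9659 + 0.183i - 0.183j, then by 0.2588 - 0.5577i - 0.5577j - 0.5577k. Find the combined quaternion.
0.25 - 0.5934i - 0.6881j - 0.3346k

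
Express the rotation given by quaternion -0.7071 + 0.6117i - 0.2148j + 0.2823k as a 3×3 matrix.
[[0.7483, 0.1364, 0.6491], [-0.662, 0.0923, 0.7438], [0.0416, -0.9863, 0.1594]]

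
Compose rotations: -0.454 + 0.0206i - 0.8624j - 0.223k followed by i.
-0.0206 - 0.454i + 0.223j - 0.8624k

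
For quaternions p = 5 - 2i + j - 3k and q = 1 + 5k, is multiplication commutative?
No: pq = 20 + 3i + 11j + 22k ≠ 20 - 7i - 9j + 22k = qp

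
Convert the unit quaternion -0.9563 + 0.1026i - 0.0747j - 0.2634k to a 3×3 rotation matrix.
[[0.8501, -0.5191, 0.0888], [0.4885, 0.8402, 0.2356], [-0.1969, -0.1569, 0.9678]]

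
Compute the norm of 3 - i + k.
√11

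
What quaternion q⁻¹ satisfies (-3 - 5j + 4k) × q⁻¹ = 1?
-0.06 + 0.1j - 0.08k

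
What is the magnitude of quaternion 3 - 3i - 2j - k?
√23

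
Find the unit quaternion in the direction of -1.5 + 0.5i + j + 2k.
-0.5477 + 0.1826i + 0.3651j + 0.7303k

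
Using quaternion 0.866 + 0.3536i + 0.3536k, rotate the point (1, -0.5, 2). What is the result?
(1.556, -0.862, 1.444)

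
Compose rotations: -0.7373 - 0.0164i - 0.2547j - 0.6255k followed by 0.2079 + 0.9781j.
0.0958 - 0.6152i - 0.7741j - 0.114k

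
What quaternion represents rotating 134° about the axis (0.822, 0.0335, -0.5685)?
0.3907 + 0.7567i + 0.0308j - 0.5233k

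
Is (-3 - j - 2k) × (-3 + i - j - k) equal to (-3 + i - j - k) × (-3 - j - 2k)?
No: pq = 6 - 4i + 4j + 10k ≠ 6 - 2i + 8j + 8k = qp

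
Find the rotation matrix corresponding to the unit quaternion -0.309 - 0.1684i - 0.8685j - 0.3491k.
[[-0.7523, 0.0768, 0.6543], [0.5083, 0.6995, 0.5023], [-0.4192, 0.7105, -0.5653]]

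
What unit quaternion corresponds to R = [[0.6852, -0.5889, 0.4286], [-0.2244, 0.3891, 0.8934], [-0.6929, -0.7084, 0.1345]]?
0.7431 - 0.5389i + 0.3773j + 0.1226k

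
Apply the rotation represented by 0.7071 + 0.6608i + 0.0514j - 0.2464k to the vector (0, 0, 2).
(-0.506, -1.92, 0.243)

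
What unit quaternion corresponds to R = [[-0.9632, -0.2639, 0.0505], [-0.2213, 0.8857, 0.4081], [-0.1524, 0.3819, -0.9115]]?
0.0523 - 0.1251i + 0.9696j + 0.2037k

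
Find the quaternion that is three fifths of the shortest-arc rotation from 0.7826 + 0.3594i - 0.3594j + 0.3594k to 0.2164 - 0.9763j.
0.5109 + 0.1675i - 0.8264j + 0.1675k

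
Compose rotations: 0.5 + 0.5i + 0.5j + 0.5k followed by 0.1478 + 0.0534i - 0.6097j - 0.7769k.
0.7405 + 0.1842i - 0.6461j + 0.017k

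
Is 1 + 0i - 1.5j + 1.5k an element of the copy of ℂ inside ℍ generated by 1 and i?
No. The quaternion 1 - 1.5j + 1.5k has j-coefficient y = -1.5 and k-coefficient z = 1.5, not both zero, so it does not lie in the complex subalgebra spanned by 1 and i.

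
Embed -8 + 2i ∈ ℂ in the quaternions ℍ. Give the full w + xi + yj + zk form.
-8 + 2i + 0j + 0k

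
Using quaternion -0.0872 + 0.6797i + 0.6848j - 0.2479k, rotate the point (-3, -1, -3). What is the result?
(0.664, -2.213, 3.696)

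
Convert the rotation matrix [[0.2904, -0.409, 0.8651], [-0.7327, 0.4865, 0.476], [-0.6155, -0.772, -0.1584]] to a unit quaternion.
0.6361 - 0.4905i + 0.5819j - 0.1272k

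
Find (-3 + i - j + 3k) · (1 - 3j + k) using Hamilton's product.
-9 + 9i + 7j - 3k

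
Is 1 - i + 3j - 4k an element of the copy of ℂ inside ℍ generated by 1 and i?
No. The quaternion 1 - i + 3j - 4k has j-coefficient y = 3 and k-coefficient z = -4, not both zero, so it does not lie in the complex subalgebra spanned by 1 and i.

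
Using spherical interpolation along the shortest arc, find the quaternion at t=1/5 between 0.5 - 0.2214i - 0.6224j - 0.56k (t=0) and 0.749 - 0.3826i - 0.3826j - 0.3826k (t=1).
0.5586 - 0.2578i - 0.5821j - 0.5317k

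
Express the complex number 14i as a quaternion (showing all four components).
0 + 14i + 0j + 0k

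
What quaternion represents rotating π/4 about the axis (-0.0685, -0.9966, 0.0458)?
0.9239 - 0.0262i - 0.3814j + 0.0175k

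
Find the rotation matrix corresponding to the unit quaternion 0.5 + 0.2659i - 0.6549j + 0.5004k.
[[-0.3586, -0.8487, -0.3888], [0.1521, 0.3578, -0.9213], [0.921, -0.3895, 0.0008]]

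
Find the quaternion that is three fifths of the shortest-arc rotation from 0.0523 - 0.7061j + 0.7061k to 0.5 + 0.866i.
0.4303 + 0.6928i - 0.4092j + 0.4092k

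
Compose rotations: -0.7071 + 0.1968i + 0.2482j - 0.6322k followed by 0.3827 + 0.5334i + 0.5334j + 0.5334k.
-0.1708 - 0.7715i + 0.16j - 0.5917k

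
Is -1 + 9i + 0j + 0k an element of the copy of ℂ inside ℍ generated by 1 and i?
Yes. The quaternion -1 + 9i has j- and k-coefficients y = z = 0, so it lies in the complex subalgebra spanned by 1 and i.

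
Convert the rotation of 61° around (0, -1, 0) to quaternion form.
0.8616 - 0.5075j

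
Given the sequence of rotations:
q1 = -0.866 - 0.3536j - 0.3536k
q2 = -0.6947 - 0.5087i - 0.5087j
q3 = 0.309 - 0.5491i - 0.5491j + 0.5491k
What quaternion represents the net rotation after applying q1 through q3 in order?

q2 · q1 = 0.4217 + 0.6204i + 0.5063j + 0.4255k
q3 · q2 · q1 = 0.5153 - 0.5515i + 0.4992j + 0.4257k
0.5153 - 0.5515i + 0.4992j + 0.4257k


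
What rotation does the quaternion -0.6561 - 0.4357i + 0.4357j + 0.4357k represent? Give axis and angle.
axis = (-√3/3, √3/3, √3/3), θ = 262°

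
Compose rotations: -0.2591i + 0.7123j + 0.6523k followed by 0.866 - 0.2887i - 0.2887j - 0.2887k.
0.3192 - 0.2071i + 0.88j + 0.2844k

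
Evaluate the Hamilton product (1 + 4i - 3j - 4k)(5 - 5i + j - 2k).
20 + 25i + 14j - 33k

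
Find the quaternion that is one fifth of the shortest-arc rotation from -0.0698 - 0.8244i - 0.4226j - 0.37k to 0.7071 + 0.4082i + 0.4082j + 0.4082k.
-0.2143 - 0.7753i - 0.4414j - 0.3977k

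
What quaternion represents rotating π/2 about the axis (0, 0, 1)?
0.7071 + 0.7071k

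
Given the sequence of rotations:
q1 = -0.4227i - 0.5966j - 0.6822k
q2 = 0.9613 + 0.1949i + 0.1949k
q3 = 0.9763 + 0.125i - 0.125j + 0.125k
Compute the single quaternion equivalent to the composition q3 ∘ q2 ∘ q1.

q2 · q1 = 0.2153 - 0.2901i - 0.5229j - 0.7721k
q3 · q2 · q1 = 0.2776 - 0.0944i - 0.4772j - 0.8285k
0.2776 - 0.0944i - 0.4772j - 0.8285k


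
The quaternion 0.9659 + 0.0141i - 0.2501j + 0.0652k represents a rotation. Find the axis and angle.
axis = (0.0545, -0.9662, 0.2519), θ = π/6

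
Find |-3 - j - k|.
√11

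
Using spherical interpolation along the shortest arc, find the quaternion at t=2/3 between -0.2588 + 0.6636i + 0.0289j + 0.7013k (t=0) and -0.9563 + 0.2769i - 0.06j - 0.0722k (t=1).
-0.8401 + 0.4875i - 0.034j + 0.2356k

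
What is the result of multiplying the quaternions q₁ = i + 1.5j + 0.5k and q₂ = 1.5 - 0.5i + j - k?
-0.5 - 0.5i + 3j + 2.5k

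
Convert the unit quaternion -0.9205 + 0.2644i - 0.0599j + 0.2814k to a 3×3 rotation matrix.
[[0.8345, 0.4864, 0.2591], [-0.5497, 0.7018, 0.453], [0.0385, -0.5205, 0.853]]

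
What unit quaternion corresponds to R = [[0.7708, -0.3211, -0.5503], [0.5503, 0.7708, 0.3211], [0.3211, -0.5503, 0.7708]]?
0.91 - 0.2394i - 0.2394j + 0.2394k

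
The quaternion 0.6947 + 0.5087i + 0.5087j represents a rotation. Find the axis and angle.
axis = (√2/2, √2/2, 0), θ = 92°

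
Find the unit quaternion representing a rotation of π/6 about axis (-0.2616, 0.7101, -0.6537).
0.9659 - 0.0677i + 0.1838j - 0.1692k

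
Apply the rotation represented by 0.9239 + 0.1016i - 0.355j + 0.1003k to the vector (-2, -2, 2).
(-2.212, -2.663, -0.131)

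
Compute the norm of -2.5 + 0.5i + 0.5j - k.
2.784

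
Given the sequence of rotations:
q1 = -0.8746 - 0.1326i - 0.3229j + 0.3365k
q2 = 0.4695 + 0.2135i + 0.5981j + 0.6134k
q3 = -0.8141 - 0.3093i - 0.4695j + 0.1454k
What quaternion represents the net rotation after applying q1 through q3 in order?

q2 · q1 = -0.3956 + 0.1503i - 0.8279j - 0.3681k
q3 · q2 · q1 = 0.0334 + 0.2932i + 0.7677j + 0.5688k
0.0334 + 0.2932i + 0.7677j + 0.5688k


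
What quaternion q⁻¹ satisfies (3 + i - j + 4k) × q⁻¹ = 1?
0.1111 - 0.037i + 0.037j - 0.1481k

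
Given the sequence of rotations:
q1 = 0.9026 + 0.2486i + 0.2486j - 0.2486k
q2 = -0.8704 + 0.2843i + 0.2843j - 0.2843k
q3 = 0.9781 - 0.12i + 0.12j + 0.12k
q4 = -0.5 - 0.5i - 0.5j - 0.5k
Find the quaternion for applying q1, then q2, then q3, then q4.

q2 · q1 = -0.9977 + 0.0402i + 0.0402j - 0.0402k
q3 · q2 · q1 = -0.971 + 0.1494i - 0.0804j - 0.1687k
q4 · q3 · q2 · q1 = 0.4356 + 0.455i + 0.3666j + 0.6847k
0.4356 + 0.455i + 0.3666j + 0.6847k


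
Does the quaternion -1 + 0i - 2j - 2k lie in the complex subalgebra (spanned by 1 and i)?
No. The quaternion -1 - 2j - 2k has j-coefficient y = -2 and k-coefficient z = -2, not both zero, so it does not lie in the complex subalgebra spanned by 1 and i.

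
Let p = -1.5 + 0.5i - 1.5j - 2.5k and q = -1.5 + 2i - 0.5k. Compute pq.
-3i - 2.5j + 7.5k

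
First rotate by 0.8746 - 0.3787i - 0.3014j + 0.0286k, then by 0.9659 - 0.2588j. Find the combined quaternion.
0.7668 - 0.3732i - 0.5175j - 0.0704k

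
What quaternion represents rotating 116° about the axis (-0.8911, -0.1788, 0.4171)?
0.5299 - 0.7557i - 0.1516j + 0.3537k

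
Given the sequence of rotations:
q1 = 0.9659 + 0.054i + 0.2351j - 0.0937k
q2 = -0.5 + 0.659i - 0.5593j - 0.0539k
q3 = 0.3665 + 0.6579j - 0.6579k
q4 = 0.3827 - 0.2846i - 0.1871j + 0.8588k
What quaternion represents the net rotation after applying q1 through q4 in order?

q2 · q1 = -0.3921 + 0.6746i - 0.5989j + 0.1799k
q3 · q2 · q1 = 0.3687 - 0.0284i - 0.9213j - 0.1199k
q4 · q3 · q2 · q1 = 0.0636 + 0.6978i - 0.4801j + 0.5276k
0.0636 + 0.6978i - 0.4801j + 0.5276k


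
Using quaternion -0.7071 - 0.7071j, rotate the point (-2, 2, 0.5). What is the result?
(0.5, 2, 2)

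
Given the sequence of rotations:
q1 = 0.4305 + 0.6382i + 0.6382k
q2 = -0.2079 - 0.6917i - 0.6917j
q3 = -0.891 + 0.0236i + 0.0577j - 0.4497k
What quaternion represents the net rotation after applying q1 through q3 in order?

q2 · q1 = 0.3519 - 0.8719i + 0.1437j + 0.3088k
q3 · q2 · q1 = -0.1624 + 0.8676i + 0.2771j - 0.3797k
-0.1624 + 0.8676i + 0.2771j - 0.3797k


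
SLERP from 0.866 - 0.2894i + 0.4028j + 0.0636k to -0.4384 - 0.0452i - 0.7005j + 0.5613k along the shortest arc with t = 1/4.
0.8172 - 0.2183i + 0.522j - 0.1096k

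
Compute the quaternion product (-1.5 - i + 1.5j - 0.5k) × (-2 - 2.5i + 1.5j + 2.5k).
-0.5 + 10.25i - 1.5j - 0.5k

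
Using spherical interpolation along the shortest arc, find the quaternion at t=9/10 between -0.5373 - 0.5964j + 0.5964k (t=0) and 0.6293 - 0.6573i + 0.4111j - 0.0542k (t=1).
-0.6439 + 0.6081i - 0.4489j + 0.1187k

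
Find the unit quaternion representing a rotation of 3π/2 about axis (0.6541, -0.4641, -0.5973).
-0.7071 + 0.4625i - 0.3282j - 0.4224k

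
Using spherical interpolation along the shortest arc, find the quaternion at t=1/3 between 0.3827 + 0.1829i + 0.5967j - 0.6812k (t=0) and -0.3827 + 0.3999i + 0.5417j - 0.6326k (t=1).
0.1308 + 0.2778i + 0.6245j - 0.7182k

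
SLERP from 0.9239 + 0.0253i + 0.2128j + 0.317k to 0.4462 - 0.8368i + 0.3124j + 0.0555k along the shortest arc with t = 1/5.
0.9044 - 0.1812i + 0.2592j + 0.2866k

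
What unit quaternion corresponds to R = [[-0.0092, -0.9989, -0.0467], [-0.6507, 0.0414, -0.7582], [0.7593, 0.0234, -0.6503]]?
-0.309 - 0.6324i + 0.6521j - 0.2817k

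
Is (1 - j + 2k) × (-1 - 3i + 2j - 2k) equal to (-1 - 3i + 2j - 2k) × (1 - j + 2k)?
No: pq = 5 - 5i - 3j - 7k ≠ 5 - i + 9j - k = qp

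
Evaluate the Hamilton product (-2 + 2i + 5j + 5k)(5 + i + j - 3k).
-2 - 12i + 34j + 28k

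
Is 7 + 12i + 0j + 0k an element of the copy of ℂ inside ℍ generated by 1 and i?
Yes. The quaternion 7 + 12i has j- and k-coefficients y = z = 0, so it lies in the complex subalgebra spanned by 1 and i.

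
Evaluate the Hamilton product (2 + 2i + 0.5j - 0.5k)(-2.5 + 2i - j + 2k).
-7.5 - 0.5i - 8.25j + 2.25k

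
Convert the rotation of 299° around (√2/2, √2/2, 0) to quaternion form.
-0.8616 + 0.3589i + 0.3589j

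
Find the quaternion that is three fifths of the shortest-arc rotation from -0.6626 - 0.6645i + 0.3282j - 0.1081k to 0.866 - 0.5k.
-0.8934 - 0.3098i + 0.153j + 0.2871k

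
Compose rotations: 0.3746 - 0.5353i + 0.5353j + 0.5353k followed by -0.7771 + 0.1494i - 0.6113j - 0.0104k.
0.1217 + 0.1503i - 0.7194j - 0.6671k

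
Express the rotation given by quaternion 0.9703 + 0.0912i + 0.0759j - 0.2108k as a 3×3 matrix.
[[0.8996, 0.4229, 0.1088], [-0.3952, 0.8945, -0.209], [-0.1857, 0.145, 0.9718]]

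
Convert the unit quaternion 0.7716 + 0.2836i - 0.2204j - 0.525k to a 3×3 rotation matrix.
[[0.3516, 0.6852, -0.6379], [-0.9352, 0.2879, -0.2062], [0.0423, 0.6691, 0.742]]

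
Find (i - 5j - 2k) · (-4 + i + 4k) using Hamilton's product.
7 - 24i + 14j + 13k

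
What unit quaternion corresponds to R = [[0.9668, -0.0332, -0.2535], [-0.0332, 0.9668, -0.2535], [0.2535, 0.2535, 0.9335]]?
0.9832 + 0.1289i - 0.1289j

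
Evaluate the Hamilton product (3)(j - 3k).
3j - 9k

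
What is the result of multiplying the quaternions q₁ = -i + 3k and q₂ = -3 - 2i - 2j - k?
1 + 9i - 7j - 7k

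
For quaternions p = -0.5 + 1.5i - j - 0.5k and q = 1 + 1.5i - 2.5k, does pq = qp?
No: pq = -4 + 3.25i + 2j + 2.25k ≠ -4 - 1.75i - 4j - 0.75k = qp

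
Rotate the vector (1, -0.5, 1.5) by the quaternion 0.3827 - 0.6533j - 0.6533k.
(-1.707, 0.707, 0.293)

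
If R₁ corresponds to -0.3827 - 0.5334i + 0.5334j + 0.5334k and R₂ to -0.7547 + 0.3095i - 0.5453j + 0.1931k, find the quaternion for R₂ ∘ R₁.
0.6418 - 0.1098i - 0.462j - 0.6022k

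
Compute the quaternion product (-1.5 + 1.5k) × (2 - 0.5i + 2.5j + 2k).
-6 - 3i - 4.5j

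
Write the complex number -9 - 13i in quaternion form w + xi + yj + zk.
-9 - 13i + 0j + 0k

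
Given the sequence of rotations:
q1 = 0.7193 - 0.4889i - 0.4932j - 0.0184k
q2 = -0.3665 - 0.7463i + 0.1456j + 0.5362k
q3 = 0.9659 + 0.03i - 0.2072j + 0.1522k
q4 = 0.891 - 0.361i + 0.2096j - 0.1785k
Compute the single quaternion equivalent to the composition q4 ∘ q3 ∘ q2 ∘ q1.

q2 · q1 = -0.5468 - 0.0959i + 0.0096j + 0.8317k
q3 · q2 · q1 = -0.6499 - 0.2828i + 0.083j + 0.7005k
q4 · q3 · q2 · q1 = -0.5735 + 0.1443i + 0.2411j + 0.7695k
-0.5735 + 0.1443i + 0.2411j + 0.7695k


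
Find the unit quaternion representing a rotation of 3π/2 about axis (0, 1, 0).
-0.7071 + 0.7071j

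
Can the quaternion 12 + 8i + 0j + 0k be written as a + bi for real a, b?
Yes. The quaternion 12 + 8i has j- and k-coefficients y = z = 0, so it lies in the complex subalgebra spanned by 1 and i.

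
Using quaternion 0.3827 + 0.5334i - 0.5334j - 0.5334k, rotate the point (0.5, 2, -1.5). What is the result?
(1.075, -1.006, 2.081)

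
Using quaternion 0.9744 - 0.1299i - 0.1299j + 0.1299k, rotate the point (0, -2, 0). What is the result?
(0.439, -1.865, 0.574)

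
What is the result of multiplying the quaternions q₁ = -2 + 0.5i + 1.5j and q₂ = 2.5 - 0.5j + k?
-4.25 + 2.75i + 4.25j - 2.25k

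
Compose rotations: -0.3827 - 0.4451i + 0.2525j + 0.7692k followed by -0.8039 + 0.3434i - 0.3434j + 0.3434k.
0.2831 - 0.1245i - 0.4886j - 0.8159k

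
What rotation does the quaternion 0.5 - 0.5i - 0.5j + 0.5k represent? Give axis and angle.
axis = (-√3/3, -√3/3, √3/3), θ = 2π/3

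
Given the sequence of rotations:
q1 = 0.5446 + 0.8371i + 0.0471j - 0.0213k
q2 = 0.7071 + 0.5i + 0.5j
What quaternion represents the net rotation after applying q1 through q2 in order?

q2 · q1 = -0.057 + 0.8536i + 0.3163j - 0.4101k
-0.057 + 0.8536i + 0.3163j - 0.4101k


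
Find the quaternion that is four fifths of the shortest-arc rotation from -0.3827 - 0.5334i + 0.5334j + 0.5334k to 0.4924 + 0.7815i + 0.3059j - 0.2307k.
-0.5076 - 0.7883i - 0.1351j + 0.3206k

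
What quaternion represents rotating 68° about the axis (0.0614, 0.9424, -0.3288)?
0.829 + 0.0343i + 0.527j - 0.1839k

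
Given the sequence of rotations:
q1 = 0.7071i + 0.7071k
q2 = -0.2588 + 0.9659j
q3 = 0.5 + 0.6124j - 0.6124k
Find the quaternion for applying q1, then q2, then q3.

q2 · q1 = 0.5i - 0.866k
q3 · q2 · q1 = -0.5303 - 0.2803i - 0.3062j - 0.7392k
-0.5303 - 0.2803i - 0.3062j - 0.7392k


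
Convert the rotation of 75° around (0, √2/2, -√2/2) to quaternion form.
0.7934 + 0.4305j - 0.4305k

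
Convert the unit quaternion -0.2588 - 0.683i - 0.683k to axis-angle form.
axis = (-√2/2, 0, -√2/2), θ = 7π/6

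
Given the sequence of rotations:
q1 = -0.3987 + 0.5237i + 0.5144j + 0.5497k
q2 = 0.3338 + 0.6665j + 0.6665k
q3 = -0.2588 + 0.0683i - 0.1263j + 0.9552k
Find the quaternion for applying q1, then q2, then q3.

q2 · q1 = -0.8423 + 0.1983i + 0.255j - 0.4313k
q3 · q2 · q1 = 0.6486 - 0.298i + 0.2593j - 0.6505k
0.6486 - 0.298i + 0.2593j - 0.6505k


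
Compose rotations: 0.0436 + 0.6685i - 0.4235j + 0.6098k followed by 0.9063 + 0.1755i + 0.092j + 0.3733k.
-0.2665 + 0.8277i - 0.2373j + 0.4331k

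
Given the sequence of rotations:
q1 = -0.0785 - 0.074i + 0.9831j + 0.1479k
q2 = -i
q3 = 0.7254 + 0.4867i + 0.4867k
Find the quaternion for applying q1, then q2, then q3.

q2 · q1 = -0.074 + 0.0785i + 0.1479j - 0.9831k
q3 · q2 · q1 = 0.3866 - 0.0511i + 0.624j - 0.6772k
0.3866 - 0.0511i + 0.624j - 0.6772k


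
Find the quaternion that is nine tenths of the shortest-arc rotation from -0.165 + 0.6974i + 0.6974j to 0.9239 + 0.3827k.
-0.9181 + 0.0997i + 0.0997j - 0.3705k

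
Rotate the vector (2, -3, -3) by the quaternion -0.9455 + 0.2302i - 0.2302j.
(0.8, -4.2, -1.929)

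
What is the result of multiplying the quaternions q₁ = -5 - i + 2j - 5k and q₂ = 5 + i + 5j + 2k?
-24 + 19i - 18j - 42k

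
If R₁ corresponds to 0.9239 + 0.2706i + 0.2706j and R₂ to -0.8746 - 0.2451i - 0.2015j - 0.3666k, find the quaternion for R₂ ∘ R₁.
-0.6872 - 0.3639i - 0.522j - 0.3505k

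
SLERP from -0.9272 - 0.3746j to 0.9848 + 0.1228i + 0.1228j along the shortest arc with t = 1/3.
-0.9552 - 0.0414i - 0.2931j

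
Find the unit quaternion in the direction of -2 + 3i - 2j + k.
-0.4714 + 0.7071i - 0.4714j + 0.2357k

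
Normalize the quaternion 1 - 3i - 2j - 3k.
0.2085 - 0.6255i - 0.417j - 0.6255k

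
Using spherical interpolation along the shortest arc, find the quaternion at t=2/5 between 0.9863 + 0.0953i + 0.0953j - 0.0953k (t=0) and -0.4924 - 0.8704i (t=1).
0.8822 + 0.4622i + 0.0634j - 0.0634k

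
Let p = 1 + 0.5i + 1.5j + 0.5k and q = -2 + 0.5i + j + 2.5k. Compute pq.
-5 + 2.75i - 3j + 1.25k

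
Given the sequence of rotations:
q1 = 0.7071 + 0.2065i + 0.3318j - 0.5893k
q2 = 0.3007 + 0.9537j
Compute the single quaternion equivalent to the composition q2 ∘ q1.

q2 · q1 = -0.1038 - 0.4999i + 0.7741j - 0.3741k
-0.1038 - 0.4999i + 0.7741j - 0.3741k


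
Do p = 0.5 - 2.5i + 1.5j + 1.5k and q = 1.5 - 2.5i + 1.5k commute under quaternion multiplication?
No: pq = -7.75 - 2.75i + 2.25j + 6.75k ≠ -7.75 - 7.25i + 2.25j - 0.75k = qp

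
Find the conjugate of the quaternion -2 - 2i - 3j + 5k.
-2 + 2i + 3j - 5k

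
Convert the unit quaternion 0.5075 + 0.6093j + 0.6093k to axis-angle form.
axis = (0, √2/2, √2/2), θ = 119°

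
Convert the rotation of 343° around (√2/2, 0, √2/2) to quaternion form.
-0.989 + 0.1045i + 0.1045k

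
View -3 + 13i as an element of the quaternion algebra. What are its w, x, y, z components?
-3 + 13i + 0j + 0k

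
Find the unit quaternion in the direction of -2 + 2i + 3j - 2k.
-0.4364 + 0.4364i + 0.6547j - 0.4364k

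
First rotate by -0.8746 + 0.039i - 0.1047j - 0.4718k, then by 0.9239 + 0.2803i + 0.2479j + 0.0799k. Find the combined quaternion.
-0.7553 - 0.3177i - 0.1782j - 0.5448k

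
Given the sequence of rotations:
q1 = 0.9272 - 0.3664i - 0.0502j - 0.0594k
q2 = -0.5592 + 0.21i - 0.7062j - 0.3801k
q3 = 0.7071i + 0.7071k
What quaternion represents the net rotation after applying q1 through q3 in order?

q2 · q1 = -0.4996 + 0.4225i - 0.475j - 0.5885k
q3 · q2 · q1 = 0.1174 - 0.0174i + 0.7149j - 0.6891k
0.1174 - 0.0174i + 0.7149j - 0.6891k


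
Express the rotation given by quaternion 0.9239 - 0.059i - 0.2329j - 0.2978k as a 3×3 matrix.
[[0.7141, 0.5778, -0.3952], [-0.5228, 0.8157, 0.2477], [0.4655, 0.0297, 0.8846]]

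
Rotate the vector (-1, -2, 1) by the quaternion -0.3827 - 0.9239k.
(2.121, 0.707, 1)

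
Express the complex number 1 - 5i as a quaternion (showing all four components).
1 - 5i + 0j + 0k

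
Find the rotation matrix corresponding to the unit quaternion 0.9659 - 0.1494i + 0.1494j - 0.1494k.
[[0.9107, 0.244, 0.3333], [-0.3333, 0.9107, 0.244], [-0.244, -0.3333, 0.9107]]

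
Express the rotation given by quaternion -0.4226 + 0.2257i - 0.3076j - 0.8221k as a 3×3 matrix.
[[-0.5409, -0.8337, -0.1111], [0.556, -0.4536, 0.6965], [-0.6311, 0.315, 0.7089]]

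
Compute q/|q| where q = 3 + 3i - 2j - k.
0.6255 + 0.6255i - 0.417j - 0.2085k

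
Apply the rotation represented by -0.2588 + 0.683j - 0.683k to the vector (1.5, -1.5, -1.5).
(-0.238, 1.829, 1.829)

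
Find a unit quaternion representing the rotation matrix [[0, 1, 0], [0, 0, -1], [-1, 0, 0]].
-0.5 - 0.5i - 0.5j + 0.5k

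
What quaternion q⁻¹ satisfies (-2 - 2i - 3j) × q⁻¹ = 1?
-0.1176 + 0.1176i + 0.1765j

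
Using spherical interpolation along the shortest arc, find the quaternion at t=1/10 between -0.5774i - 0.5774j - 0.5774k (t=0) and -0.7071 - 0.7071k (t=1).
-0.0889 - 0.5439i - 0.5439j - 0.6328k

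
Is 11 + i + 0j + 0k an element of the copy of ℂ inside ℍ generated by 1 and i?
Yes. The quaternion 11 + i has j- and k-coefficients y = z = 0, so it lies in the complex subalgebra spanned by 1 and i.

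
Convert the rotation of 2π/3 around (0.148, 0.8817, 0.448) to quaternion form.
0.5 + 0.1282i + 0.7636j + 0.388k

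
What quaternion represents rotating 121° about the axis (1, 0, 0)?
0.4924 + 0.8704i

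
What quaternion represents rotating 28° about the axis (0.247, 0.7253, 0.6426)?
0.9703 + 0.0598i + 0.1755j + 0.1555k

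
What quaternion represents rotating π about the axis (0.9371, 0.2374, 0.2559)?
0.9371i + 0.2374j + 0.2559k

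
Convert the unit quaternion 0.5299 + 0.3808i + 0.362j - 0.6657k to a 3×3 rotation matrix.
[[-0.1484, 0.9812, -0.1233], [-0.4298, -0.1763, -0.8855], [-0.8906, -0.0784, 0.4479]]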